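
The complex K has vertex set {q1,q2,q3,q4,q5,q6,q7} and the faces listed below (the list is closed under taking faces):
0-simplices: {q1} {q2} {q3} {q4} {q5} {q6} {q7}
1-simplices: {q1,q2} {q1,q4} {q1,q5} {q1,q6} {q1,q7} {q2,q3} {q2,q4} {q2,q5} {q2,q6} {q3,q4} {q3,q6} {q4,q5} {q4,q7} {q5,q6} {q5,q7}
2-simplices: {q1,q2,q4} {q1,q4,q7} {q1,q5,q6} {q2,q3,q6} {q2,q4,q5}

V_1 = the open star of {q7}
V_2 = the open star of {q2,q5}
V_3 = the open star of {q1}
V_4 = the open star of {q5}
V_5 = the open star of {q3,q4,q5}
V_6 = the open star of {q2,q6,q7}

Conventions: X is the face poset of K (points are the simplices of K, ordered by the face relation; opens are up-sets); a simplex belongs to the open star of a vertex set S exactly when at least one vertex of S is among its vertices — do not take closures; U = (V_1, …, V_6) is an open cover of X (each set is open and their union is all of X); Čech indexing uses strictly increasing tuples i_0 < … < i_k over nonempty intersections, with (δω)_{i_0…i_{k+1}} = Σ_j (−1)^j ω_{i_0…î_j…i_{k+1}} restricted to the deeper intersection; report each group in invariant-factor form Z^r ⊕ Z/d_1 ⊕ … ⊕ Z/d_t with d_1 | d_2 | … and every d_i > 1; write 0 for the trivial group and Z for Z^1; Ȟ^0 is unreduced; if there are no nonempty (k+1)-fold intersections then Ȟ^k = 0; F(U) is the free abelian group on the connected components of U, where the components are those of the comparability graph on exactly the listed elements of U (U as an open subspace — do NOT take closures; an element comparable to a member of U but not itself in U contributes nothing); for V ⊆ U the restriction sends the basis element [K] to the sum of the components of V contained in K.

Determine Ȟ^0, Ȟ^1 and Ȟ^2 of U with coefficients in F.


Ȟ^0 ≅ Z; Ȟ^1 ≅ Z^4; Ȟ^2 ≅ 0

nerve of the cover:
  V1={{q7},{q1,q7},{q4,q7},{q5,q7},{q1,q4,q7}} V2={{q2},{q5},{q1,q2},{q1,q5},{q2,q3},{q2,q4},{q2,q5},{q2,q6},{q4,q5},{q5,q6},{q5,q7},{q1,q2,q4},{q1,q5,q6},{q2,q3,q6},{q2,q4,q5}} V3={{q1},{q1,q2},{q1,q4},{q1,q5},{q1,q6},{q1,q7},{q1,q2,q4},{q1,q4,q7},{q1,q5,q6}} V4={{q5},{q1,q5},{q2,q5},{q4,q5},{q5,q6},{q5,q7},{q1,q5,q6},{q2,q4,q5}} V5={{q3},{q4},{q5},{q1,q4},{q1,q5},{q2,q3},{q2,q4},{q2,q5},{q3,q4},{q3,q6},{q4,q5},{q4,q7},{q5,q6},{q5,q7},{q1,q2,q4},{q1,q4,q7},{q1,q5,q6},{q2,q3,q6},{q2,q4,q5}} V6={{q2},{q6},{q7},{q1,q2},{q1,q6},{q1,q7},{q2,q3},{q2,q4},{q2,q5},{q2,q6},{q3,q6},{q4,q7},{q5,q6},{q5,q7},{q1,q2,q4},{q1,q4,q7},{q1,q5,q6},{q2,q3,q6},{q2,q4,q5}}
  V12={{q5,q7}} V13={{q1,q7},{q1,q4,q7}} V14={{q5,q7}} V15={{q4,q7},{q5,q7},{q1,q4,q7}} V16={{q7},{q1,q7},{q4,q7},{q5,q7},{q1,q4,q7}} V23={{q1,q2},{q1,q5},{q1,q2,q4},{q1,q5,q6}} V24={{q5},{q1,q5},{q2,q5},{q4,q5},{q5,q6},{q5,q7},{q1,q5,q6},{q2,q4,q5}} V25={{q5},{q1,q5},{q2,q3},{q2,q4},{q2,q5},{q4,q5},{q5,q6},{q5,q7},{q1,q2,q4},{q1,q5,q6},{q2,q3,q6},{q2,q4,q5}} V26={{q2},{q1,q2},{q2,q3},{q2,q4},{q2,q5},{q2,q6},{q5,q6},{q5,q7},{q1,q2,q4},{q1,q5,q6},{q2,q3,q6},{q2,q4,q5}} V34={{q1,q5},{q1,q5,q6}} V35={{q1,q4},{q1,q5},{q1,q2,q4},{q1,q4,q7},{q1,q5,q6}} V36={{q1,q2},{q1,q6},{q1,q7},{q1,q2,q4},{q1,q4,q7},{q1,q5,q6}} V45={{q5},{q1,q5},{q2,q5},{q4,q5},{q5,q6},{q5,q7},{q1,q5,q6},{q2,q4,q5}} V46={{q2,q5},{q5,q6},{q5,q7},{q1,q5,q6},{q2,q4,q5}} V56={{q2,q3},{q2,q4},{q2,q5},{q3,q6},{q4,q7},{q5,q6},{q5,q7},{q1,q2,q4},{q1,q4,q7},{q1,q5,q6},{q2,q3,q6},{q2,q4,q5}}
  V124={{q5,q7}} V125={{q5,q7}} V126={{q5,q7}} V135={{q1,q4,q7}} V136={{q1,q7},{q1,q4,q7}} V145={{q5,q7}} V146={{q5,q7}} V156={{q4,q7},{q5,q7},{q1,q4,q7}} V234={{q1,q5},{q1,q5,q6}} V235={{q1,q5},{q1,q2,q4},{q1,q5,q6}} V236={{q1,q2},{q1,q2,q4},{q1,q5,q6}} V245={{q5},{q1,q5},{q2,q5},{q4,q5},{q5,q6},{q5,q7},{q1,q5,q6},{q2,q4,q5}} V246={{q2,q5},{q5,q6},{q5,q7},{q1,q5,q6},{q2,q4,q5}} V256={{q2,q3},{q2,q4},{q2,q5},{q5,q6},{q5,q7},{q1,q2,q4},{q1,q5,q6},{q2,q3,q6},{q2,q4,q5}} V345={{q1,q5},{q1,q5,q6}} V346={{q1,q5,q6}} V356={{q1,q2,q4},{q1,q4,q7},{q1,q5,q6}} V456={{q2,q5},{q5,q6},{q5,q7},{q1,q5,q6},{q2,q4,q5}}
  V1245={{q5,q7}} V1246={{q5,q7}} V1256={{q5,q7}} V1356={{q1,q4,q7}} V1456={{q5,q7}} V2345={{q1,q5},{q1,q5,q6}} V2346={{q1,q5,q6}} V2356={{q1,q2,q4},{q1,q5,q6}} V2456={{q2,q5},{q5,q6},{q5,q7},{q1,q5,q6},{q2,q4,q5}} V3456={{q1,q5,q6}}
  V12456={{q5,q7}} V23456={{q1,q5,q6}}
components per intersection:
  V1: {{q7},{q1,q7},{q4,q7},{q5,q7},{q1,q4,q7}}
  V2: {{q2},{q5},{q1,q2},{q1,q5},{q2,q3},{q2,q4},{q2,q5},{q2,q6},{q4,q5},{q5,q6},{q5,q7},{q1,q2,q4},{q1,q5,q6},{q2,q3,q6},{q2,q4,q5}}
  V3: {{q1},{q1,q2},{q1,q4},{q1,q5},{q1,q6},{q1,q7},{q1,q2,q4},{q1,q4,q7},{q1,q5,q6}}
  V4: {{q5},{q1,q5},{q2,q5},{q4,q5},{q5,q6},{q5,q7},{q1,q5,q6},{q2,q4,q5}}
  V5: {{q3},{q4},{q5},{q1,q4},{q1,q5},{q2,q3},{q2,q4},{q2,q5},{q3,q4},{q3,q6},{q4,q5},{q4,q7},{q5,q6},{q5,q7},{q1,q2,q4},{q1,q4,q7},{q1,q5,q6},{q2,q3,q6},{q2,q4,q5}}
  V6: {{q2},{q6},{q1,q2},{q1,q6},{q2,q3},{q2,q4},{q2,q5},{q2,q6},{q3,q6},{q5,q6},{q1,q2,q4},{q1,q5,q6},{q2,q3,q6},{q2,q4,q5}} {{q7},{q1,q7},{q4,q7},{q5,q7},{q1,q4,q7}}
  V12: {{q5,q7}}
  V13: {{q1,q7},{q1,q4,q7}}
  V14: {{q5,q7}}
  V15: {{q4,q7},{q1,q4,q7}} {{q5,q7}}
  V16: {{q7},{q1,q7},{q4,q7},{q5,q7},{q1,q4,q7}}
  V23: {{q1,q2},{q1,q2,q4}} {{q1,q5},{q1,q5,q6}}
  V24: {{q5},{q1,q5},{q2,q5},{q4,q5},{q5,q6},{q5,q7},{q1,q5,q6},{q2,q4,q5}}
  V25: {{q5},{q1,q5},{q2,q4},{q2,q5},{q4,q5},{q5,q6},{q5,q7},{q1,q2,q4},{q1,q5,q6},{q2,q4,q5}} {{q2,q3},{q2,q3,q6}}
  V26: {{q2},{q1,q2},{q2,q3},{q2,q4},{q2,q5},{q2,q6},{q1,q2,q4},{q2,q3,q6},{q2,q4,q5}} {{q5,q6},{q1,q5,q6}} {{q5,q7}}
  V34: {{q1,q5},{q1,q5,q6}}
  V35: {{q1,q4},{q1,q2,q4},{q1,q4,q7}} {{q1,q5},{q1,q5,q6}}
  V36: {{q1,q2},{q1,q2,q4}} {{q1,q6},{q1,q5,q6}} {{q1,q7},{q1,q4,q7}}
  V45: {{q5},{q1,q5},{q2,q5},{q4,q5},{q5,q6},{q5,q7},{q1,q5,q6},{q2,q4,q5}}
  V46: {{q2,q5},{q2,q4,q5}} {{q5,q6},{q1,q5,q6}} {{q5,q7}}
  V56: {{q2,q3},{q3,q6},{q2,q3,q6}} {{q2,q4},{q2,q5},{q1,q2,q4},{q2,q4,q5}} {{q4,q7},{q1,q4,q7}} {{q5,q6},{q1,q5,q6}} {{q5,q7}}
  V124: {{q5,q7}}
  V125: {{q5,q7}}
  V126: {{q5,q7}}
  V135: {{q1,q4,q7}}
  V136: {{q1,q7},{q1,q4,q7}}
  V145: {{q5,q7}}
  V146: {{q5,q7}}
  V156: {{q4,q7},{q1,q4,q7}} {{q5,q7}}
  V234: {{q1,q5},{q1,q5,q6}}
  V235: {{q1,q5},{q1,q5,q6}} {{q1,q2,q4}}
  V236: {{q1,q2},{q1,q2,q4}} {{q1,q5,q6}}
  V245: {{q5},{q1,q5},{q2,q5},{q4,q5},{q5,q6},{q5,q7},{q1,q5,q6},{q2,q4,q5}}
  V246: {{q2,q5},{q2,q4,q5}} {{q5,q6},{q1,q5,q6}} {{q5,q7}}
  V256: {{q2,q3},{q2,q3,q6}} {{q2,q4},{q2,q5},{q1,q2,q4},{q2,q4,q5}} {{q5,q6},{q1,q5,q6}} {{q5,q7}}
  V345: {{q1,q5},{q1,q5,q6}}
  V346: {{q1,q5,q6}}
  V356: {{q1,q2,q4}} {{q1,q4,q7}} {{q1,q5,q6}}
  V456: {{q2,q5},{q2,q4,q5}} {{q5,q6},{q1,q5,q6}} {{q5,q7}}
  V1245: {{q5,q7}}
  V1246: {{q5,q7}}
  V1256: {{q5,q7}}
  V1356: {{q1,q4,q7}}
  V1456: {{q5,q7}}
  V2345: {{q1,q5},{q1,q5,q6}}
  V2346: {{q1,q5,q6}}
  V2356: {{q1,q2,q4}} {{q1,q5,q6}}
  V2456: {{q2,q5},{q2,q4,q5}} {{q5,q6},{q1,q5,q6}} {{q5,q7}}
  V3456: {{q1,q5,q6}}
  V12456: {{q5,q7}}
  V23456: {{q1,q5,q6}}
C dims 7,29,30,13; δ0: rk 6, SNF 1^6; δ1: rk 19, SNF 1^19; δ2: rk 11, SNF 1^11
Ȟ^0 = (7 − 6) − 0 = 1, so Ȟ^0 ≅ Z
Ȟ^1 = (29 − 19) − 6 = 4, so Ȟ^1 ≅ Z^4
Ȟ^2 = (30 − 11) − 19 = 0, so Ȟ^2 ≅ 0


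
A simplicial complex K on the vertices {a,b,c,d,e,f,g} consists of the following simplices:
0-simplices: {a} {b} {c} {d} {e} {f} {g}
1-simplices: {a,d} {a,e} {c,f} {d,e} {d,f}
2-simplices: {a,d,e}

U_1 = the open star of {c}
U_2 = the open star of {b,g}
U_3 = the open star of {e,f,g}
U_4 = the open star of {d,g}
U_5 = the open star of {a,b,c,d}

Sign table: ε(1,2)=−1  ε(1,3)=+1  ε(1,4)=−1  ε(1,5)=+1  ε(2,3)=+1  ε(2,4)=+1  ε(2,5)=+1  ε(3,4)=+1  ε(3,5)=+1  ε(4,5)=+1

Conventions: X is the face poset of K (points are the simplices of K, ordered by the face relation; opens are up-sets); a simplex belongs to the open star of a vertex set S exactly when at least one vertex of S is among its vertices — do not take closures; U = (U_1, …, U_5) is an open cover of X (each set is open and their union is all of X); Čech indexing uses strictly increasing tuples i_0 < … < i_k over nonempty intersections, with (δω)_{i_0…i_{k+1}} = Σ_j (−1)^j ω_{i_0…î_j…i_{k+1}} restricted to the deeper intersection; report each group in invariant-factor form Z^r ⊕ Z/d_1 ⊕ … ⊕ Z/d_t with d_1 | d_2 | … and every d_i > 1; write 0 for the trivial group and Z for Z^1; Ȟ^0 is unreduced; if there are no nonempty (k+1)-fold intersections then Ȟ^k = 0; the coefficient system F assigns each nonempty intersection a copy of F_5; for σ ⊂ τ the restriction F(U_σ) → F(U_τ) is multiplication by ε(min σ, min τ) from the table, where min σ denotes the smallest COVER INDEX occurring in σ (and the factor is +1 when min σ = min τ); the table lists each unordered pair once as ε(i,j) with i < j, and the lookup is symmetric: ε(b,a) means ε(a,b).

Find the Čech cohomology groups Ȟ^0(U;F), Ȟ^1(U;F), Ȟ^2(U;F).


Ȟ^0(U;F) ≅ Z/5, Ȟ^1(U;F) ≅ Z/5 and Ȟ^2(U;F) ≅ 0

nerve of the cover:
  U1={{c},{c,f}} U2={{b},{g}} U3={{e},{f},{g},{a,e},{c,f},{d,e},{d,f},{a,d,e}} U4={{d},{g},{a,d},{d,e},{d,f},{a,d,e}} U5={{a},{b},{c},{d},{a,d},{a,e},{c,f},{d,e},{d,f},{a,d,e}}
  U13={{c,f}} U15={{c},{c,f}} U23={{g}} U24={{g}} U25={{b}} U34={{g},{d,e},{d,f},{a,d,e}} U35={{a,e},{c,f},{d,e},{d,f},{a,d,e}} U45={{d},{a,d},{d,e},{d,f},{a,d,e}}
  U135={{c,f}} U234={{g}} U345={{d,e},{d,f},{a,d,e}}
C dims 5,8,3; δ0: rk_F5 4; δ1: rk_F5 3
Ȟ^0 = (5 − 4) − 0 = 1, so Ȟ^0 ≅ Z/5
Ȟ^1 = (8 − 3) − 4 = 1, so Ȟ^1 ≅ Z/5
Ȟ^2 = (3 − 0) − 3 = 0, so Ȟ^2 ≅ 0


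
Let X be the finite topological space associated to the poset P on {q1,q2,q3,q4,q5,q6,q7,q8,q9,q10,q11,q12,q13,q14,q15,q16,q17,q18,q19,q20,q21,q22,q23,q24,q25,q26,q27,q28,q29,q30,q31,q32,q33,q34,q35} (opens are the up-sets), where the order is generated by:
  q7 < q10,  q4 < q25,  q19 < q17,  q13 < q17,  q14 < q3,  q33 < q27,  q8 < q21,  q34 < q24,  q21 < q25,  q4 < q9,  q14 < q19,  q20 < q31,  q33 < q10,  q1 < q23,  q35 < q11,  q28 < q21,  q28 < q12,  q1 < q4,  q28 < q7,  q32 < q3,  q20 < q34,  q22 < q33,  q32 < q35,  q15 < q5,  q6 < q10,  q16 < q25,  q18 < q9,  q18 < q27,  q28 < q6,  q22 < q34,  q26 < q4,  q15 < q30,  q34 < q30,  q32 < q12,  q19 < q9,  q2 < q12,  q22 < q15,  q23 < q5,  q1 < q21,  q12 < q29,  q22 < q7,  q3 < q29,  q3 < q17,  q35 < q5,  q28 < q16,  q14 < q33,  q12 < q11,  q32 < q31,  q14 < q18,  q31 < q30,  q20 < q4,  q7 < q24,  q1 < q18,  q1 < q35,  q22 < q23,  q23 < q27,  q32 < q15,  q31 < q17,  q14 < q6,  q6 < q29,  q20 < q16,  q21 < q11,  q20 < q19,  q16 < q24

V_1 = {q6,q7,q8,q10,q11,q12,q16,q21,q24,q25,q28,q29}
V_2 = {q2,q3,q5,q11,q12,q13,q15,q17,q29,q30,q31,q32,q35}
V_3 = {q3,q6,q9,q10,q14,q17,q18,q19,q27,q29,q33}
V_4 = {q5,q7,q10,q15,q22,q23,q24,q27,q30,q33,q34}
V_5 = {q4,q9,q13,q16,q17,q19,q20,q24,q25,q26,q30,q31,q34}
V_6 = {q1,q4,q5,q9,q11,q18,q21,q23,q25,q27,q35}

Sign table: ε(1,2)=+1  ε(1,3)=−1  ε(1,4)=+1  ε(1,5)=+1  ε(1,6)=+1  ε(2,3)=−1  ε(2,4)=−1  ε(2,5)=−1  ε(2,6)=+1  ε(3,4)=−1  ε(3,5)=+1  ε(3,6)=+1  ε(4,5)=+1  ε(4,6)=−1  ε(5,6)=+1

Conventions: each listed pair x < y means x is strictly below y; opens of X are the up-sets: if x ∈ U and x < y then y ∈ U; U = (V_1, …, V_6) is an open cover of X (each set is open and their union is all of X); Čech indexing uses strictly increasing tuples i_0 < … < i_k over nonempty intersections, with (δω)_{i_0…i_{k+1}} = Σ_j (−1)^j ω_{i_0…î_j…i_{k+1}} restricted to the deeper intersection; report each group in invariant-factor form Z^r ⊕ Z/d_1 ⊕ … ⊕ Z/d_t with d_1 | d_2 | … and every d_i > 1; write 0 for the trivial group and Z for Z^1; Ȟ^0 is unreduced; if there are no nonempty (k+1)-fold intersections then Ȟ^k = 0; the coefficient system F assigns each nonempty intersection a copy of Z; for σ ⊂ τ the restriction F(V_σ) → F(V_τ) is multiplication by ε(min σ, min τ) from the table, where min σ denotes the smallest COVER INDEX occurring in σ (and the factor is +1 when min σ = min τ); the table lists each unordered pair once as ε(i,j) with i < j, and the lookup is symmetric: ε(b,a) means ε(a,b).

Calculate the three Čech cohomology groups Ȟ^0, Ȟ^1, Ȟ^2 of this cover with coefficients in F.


Ȟ^0(U;F) ≅ 0, Ȟ^1(U;F) ≅ Z/2 and Ȟ^2(U;F) ≅ Z

intersection data:
  V12={q11,q12,q29} V13={q6,q10,q29} V14={q7,q10,q24} V15={q16,q24,q25} V16={q11,q21,q25} V23={q3,q17,q29} V24={q5,q15,q30} V25={q13,q17,q30,q31} V26={q5,q11,q35} V34={q10,q27,q33} V35={q9,q17,q19} V36={q9,q18,q27} V45={q24,q30,q34} V46={q5,q23,q27} V56={q4,q9,q25}
  V123={q29} V126={q11} V134={q10} V145={q24} V156={q25} V235={q17} V245={q30} V246={q5} V346={q27} V356={q9}
C dims 6,15,10; δ0: rk 6, SNF 1^5·2; δ1: rk 9, SNF 1^9
Ȟ^0 = (6 − 6) − 0 = 0, so Ȟ^0 ≅ 0
Ȟ^1 = (15 − 9) − 6 = 0 plus torsion [2], so Ȟ^1 ≅ Z/2
Ȟ^2 = (10 − 0) − 9 = 1, so Ȟ^2 ≅ Z


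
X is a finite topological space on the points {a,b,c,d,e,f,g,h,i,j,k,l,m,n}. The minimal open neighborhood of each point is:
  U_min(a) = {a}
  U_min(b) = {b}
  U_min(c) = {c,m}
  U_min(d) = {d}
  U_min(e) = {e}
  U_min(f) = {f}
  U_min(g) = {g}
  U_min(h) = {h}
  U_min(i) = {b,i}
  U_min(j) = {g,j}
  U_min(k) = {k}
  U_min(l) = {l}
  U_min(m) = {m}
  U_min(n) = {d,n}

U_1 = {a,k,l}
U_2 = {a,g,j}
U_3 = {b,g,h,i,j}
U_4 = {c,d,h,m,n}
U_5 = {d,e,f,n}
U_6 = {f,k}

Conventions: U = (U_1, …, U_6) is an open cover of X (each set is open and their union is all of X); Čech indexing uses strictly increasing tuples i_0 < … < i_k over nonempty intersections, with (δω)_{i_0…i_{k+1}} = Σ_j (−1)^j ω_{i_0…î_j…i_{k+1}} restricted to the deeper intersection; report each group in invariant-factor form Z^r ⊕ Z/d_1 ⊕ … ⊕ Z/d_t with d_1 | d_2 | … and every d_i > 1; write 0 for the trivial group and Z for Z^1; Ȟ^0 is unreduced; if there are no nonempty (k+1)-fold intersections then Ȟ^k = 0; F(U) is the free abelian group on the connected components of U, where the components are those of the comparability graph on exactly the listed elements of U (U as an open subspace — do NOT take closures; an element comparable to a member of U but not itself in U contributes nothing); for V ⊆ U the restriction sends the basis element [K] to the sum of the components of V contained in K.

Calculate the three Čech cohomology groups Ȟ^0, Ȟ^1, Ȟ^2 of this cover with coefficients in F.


Ȟ^0 ≅ Z^10,  Ȟ^1 ≅ 0,  Ȟ^2 ≅ 0

nerve simplices:
  U12={a} U16={k} U23={g,j} U34={h} U45={d,n} U56={f}
components per intersection:
  U1: {a} {k} {l}
  U2: {a} {g,j}
  U3: {b,i} {g,j} {h}
  U4: {c,m} {d,n} {h}
  U5: {d,n} {e} {f}
  U6: {f} {k}
  U12: {a}
  U16: {k}
  U23: {g,j}
  U34: {h}
  U45: {d,n}
  U56: {f}
C dims 16,6; δ0: rk 6, SNF 1^6
degree 0: 16−6−0 = 10 → Ȟ^0 ≅ Z^10
degree 1: 6−0−6 = 0 → Ȟ^1 ≅ 0
degree 2: 0−0−0 = 0 → Ȟ^2 ≅ 0


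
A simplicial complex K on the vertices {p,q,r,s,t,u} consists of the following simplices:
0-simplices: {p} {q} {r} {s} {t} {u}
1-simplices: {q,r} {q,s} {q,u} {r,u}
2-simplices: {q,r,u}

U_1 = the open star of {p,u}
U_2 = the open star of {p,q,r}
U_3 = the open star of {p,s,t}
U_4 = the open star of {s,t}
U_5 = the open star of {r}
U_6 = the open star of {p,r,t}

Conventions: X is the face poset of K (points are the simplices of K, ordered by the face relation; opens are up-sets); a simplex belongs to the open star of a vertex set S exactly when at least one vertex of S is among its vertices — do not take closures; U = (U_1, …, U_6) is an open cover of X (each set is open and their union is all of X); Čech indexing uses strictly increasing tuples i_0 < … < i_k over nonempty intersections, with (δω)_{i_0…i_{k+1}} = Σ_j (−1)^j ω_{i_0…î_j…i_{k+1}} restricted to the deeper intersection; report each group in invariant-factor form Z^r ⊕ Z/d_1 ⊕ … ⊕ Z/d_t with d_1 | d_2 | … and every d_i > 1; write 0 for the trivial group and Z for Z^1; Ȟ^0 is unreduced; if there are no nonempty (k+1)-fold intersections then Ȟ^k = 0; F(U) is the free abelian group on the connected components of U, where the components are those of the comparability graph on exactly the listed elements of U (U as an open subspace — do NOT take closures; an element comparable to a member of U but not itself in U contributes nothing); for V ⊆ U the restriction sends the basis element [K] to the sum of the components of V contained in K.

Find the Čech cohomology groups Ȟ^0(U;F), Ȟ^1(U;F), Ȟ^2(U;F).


cover nerve:
  U1={{p},{u},{q,u},{r,u},{q,r,u}} U2={{p},{q},{r},{q,r},{q,s},{q,u},{r,u},{q,r,u}} U3={{p},{s},{t},{q,s}} U4={{s},{t},{q,s}} U5={{r},{q,r},{r,u},{q,r,u}} U6={{p},{r},{t},{q,r},{r,u},{q,r,u}}
  U12={{p},{q,u},{r,u},{q,r,u}} U13={{p}} U15={{r,u},{q,r,u}} U16={{p},{r,u},{q,r,u}} U23={{p},{q,s}} U24={{q,s}} U25={{r},{q,r},{r,u},{q,r,u}} U26={{p},{r},{q,r},{r,u},{q,r,u}} U34={{s},{t},{q,s}} U36={{p},{t}} U46={{t}} U56={{r},{q,r},{r,u},{q,r,u}}
  U123={{p}} U125={{r,u},{q,r,u}} U126={{p},{r,u},{q,r,u}} U136={{p}} U156={{r,u},{q,r,u}} U234={{q,s}} U236={{p}} U256={{r},{q,r},{r,u},{q,r,u}} U346={{t}}
  U1236={{p}} U1256={{r,u},{q,r,u}}
components per intersection:
  U1: {{p}} {{u},{q,u},{r,u},{q,r,u}}
  U2: {{p}} {{q},{r},{q,r},{q,s},{q,u},{r,u},{q,r,u}}
  U3: {{p}} {{s},{q,s}} {{t}}
  U4: {{s},{q,s}} {{t}}
  U5: {{r},{q,r},{r,u},{q,r,u}}
  U6: {{p}} {{r},{q,r},{r,u},{q,r,u}} {{t}}
  U12: {{p}} {{q,u},{r,u},{q,r,u}}
  U13: {{p}}
  U15: {{r,u},{q,r,u}}
  U16: {{p}} {{r,u},{q,r,u}}
  U23: {{p}} {{q,s}}
  U24: {{q,s}}
  U25: {{r},{q,r},{r,u},{q,r,u}}
  U26: {{p}} {{r},{q,r},{r,u},{q,r,u}}
  U34: {{s},{q,s}} {{t}}
  U36: {{p}} {{t}}
  U46: {{t}}
  U56: {{r},{q,r},{r,u},{q,r,u}}
  U123: {{p}}
  U125: {{r,u},{q,r,u}}
  U126: {{p}} {{r,u},{q,r,u}}
  U136: {{p}}
  U156: {{r,u},{q,r,u}}
  U234: {{q,s}}
  U236: {{p}}
  U256: {{r},{q,r},{r,u},{q,r,u}}
  U346: {{t}}
  U1236: {{p}}
  U1256: {{r,u},{q,r,u}}
C dims 13,18,10,2; δ0: rk 10, SNF 1^10; δ1: rk 8, SNF 1^8; δ2: rk 2, SNF 1^2
Ȟ^0: (13−10)−0=3 ⇒ Z^3
Ȟ^1: (18−8)−10=0 ⇒ 0
Ȟ^2: (10−2)−8=0 ⇒ 0

Ȟ^0(U;F) ≅ Z^3, Ȟ^1(U;F) ≅ 0, Ȟ^2(U;F) ≅ 0


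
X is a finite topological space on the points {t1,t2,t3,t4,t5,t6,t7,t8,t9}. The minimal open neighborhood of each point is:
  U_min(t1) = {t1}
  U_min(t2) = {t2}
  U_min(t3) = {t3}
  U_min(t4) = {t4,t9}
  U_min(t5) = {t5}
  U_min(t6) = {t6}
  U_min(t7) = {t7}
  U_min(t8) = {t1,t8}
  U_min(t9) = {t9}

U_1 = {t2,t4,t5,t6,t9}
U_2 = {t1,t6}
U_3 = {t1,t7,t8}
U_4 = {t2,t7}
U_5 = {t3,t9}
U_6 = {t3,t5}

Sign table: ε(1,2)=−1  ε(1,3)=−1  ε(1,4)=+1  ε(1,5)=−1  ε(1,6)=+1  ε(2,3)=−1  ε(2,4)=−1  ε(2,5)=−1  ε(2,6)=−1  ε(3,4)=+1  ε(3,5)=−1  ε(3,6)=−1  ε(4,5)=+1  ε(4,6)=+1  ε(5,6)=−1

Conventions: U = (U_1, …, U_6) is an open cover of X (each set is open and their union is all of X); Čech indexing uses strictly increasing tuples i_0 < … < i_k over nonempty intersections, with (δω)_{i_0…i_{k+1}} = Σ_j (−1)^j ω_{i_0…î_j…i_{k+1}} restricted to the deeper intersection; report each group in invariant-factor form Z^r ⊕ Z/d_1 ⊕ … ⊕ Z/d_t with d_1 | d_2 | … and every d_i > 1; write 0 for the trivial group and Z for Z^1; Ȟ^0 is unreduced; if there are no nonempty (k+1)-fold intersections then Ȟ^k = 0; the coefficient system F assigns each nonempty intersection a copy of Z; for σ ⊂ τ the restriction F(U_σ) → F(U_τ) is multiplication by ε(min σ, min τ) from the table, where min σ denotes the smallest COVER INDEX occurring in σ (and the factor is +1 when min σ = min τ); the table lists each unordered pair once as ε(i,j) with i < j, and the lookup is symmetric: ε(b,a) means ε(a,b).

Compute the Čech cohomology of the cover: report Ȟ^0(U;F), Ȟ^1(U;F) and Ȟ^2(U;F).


Ȟ^0 = Z, Ȟ^1 = Z^2 and Ȟ^2 = 0

cover nerve:
  U12={t6} U14={t2} U15={t9} U16={t5} U23={t1} U34={t7} U56={t3}
C dims 6,7; δ0: rk 5, SNF 1^5
Ȟ^0: (6−5)−0=1 ⇒ Z
Ȟ^1: (7−0)−5=2 ⇒ Z^2
Ȟ^2: (0−0)−0=0 ⇒ 0


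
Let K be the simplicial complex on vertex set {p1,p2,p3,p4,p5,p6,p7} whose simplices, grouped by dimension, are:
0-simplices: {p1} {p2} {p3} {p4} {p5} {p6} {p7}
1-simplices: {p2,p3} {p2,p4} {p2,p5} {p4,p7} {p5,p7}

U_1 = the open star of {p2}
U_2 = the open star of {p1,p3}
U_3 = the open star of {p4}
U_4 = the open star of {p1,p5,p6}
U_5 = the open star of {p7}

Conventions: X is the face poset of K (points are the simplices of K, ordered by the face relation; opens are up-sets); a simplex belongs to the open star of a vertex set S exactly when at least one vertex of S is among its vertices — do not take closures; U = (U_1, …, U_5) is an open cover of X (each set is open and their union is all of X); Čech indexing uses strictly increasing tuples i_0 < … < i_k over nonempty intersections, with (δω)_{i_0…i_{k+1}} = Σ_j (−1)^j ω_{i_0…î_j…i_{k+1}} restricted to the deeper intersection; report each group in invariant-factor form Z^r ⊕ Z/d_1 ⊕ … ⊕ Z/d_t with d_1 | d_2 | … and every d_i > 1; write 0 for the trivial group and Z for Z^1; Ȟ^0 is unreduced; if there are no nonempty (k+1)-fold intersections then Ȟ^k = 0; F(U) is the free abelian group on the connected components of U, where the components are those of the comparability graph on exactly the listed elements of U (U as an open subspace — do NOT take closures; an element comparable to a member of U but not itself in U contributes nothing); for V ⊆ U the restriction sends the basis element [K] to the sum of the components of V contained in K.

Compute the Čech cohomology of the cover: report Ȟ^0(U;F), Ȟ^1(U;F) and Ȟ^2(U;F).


nerve simplices:
  U1={{p2},{p2,p3},{p2,p4},{p2,p5}} U2={{p1},{p3},{p2,p3}} U3={{p4},{p2,p4},{p4,p7}} U4={{p1},{p5},{p6},{p2,p5},{p5,p7}} U5={{p7},{p4,p7},{p5,p7}}
  U12={{p2,p3}} U13={{p2,p4}} U14={{p2,p5}} U24={{p1}} U35={{p4,p7}} U45={{p5,p7}}
components per intersection:
  U1: {{p2},{p2,p3},{p2,p4},{p2,p5}}
  U2: {{p1}} {{p3},{p2,p3}}
  U3: {{p4},{p2,p4},{p4,p7}}
  U4: {{p1}} {{p5},{p2,p5},{p5,p7}} {{p6}}
  U5: {{p7},{p4,p7},{p5,p7}}
  U12: {{p2,p3}}
  U13: {{p2,p4}}
  U14: {{p2,p5}}
  U24: {{p1}}
  U35: {{p4,p7}}
  U45: {{p5,p7}}
C dims 8,6; δ0: rk 5, SNF 1^5
degree 0: 8−5−0 = 3 → Ȟ^0 ≅ Z^3
degree 1: 6−0−5 = 1 → Ȟ^1 ≅ Z
degree 2: 0−0−0 = 0 → Ȟ^2 ≅ 0

Ȟ^0(U;F) ≅ Z^3; Ȟ^1(U;F) ≅ Z; Ȟ^2(U;F) ≅ 0


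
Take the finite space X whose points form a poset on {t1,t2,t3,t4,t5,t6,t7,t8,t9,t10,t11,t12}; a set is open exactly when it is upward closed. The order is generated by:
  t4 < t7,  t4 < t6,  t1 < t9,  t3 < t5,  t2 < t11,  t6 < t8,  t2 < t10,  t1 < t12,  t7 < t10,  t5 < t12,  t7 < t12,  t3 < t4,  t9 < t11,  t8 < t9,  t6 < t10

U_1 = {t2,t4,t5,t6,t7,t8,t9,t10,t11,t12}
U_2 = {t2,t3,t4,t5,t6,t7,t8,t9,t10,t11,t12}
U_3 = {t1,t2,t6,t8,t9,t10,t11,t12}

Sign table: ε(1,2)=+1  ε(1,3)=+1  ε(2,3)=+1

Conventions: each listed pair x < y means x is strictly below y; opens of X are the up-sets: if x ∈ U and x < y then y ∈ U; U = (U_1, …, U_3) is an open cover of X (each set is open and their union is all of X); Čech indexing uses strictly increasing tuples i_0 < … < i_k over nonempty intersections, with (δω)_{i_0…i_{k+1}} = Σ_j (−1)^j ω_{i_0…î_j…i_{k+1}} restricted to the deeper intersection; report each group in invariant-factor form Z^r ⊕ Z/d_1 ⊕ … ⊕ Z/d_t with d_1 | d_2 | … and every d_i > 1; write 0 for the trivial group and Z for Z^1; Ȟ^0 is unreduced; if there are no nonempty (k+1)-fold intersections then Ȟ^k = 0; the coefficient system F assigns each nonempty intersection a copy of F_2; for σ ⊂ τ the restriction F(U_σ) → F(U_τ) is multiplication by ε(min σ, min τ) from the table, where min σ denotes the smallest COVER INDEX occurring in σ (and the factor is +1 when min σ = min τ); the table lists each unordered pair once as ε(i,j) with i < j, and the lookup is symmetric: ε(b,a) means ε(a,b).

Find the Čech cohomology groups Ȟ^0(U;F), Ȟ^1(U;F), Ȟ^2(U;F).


cover nerve:
  U12={t2,t4,t5,t6,t7,t8,t9,t10,t11,t12} U13={t2,t6,t8,t9,t10,t11,t12} U23={t2,t6,t8,t9,t10,t11,t12}
  U123={t2,t6,t8,t9,t10,t11,t12}
C dims 3,3,1; δ0: rk_F2 2; δ1: rk_F2 1
Ȟ^0: (3−2)−0=1 ⇒ Z/2
Ȟ^1: (3−1)−2=0 ⇒ 0
Ȟ^2: (1−0)−1=0 ⇒ 0

Ȟ^0 = Z/2,  Ȟ^1 = 0,  Ȟ^2 = 0


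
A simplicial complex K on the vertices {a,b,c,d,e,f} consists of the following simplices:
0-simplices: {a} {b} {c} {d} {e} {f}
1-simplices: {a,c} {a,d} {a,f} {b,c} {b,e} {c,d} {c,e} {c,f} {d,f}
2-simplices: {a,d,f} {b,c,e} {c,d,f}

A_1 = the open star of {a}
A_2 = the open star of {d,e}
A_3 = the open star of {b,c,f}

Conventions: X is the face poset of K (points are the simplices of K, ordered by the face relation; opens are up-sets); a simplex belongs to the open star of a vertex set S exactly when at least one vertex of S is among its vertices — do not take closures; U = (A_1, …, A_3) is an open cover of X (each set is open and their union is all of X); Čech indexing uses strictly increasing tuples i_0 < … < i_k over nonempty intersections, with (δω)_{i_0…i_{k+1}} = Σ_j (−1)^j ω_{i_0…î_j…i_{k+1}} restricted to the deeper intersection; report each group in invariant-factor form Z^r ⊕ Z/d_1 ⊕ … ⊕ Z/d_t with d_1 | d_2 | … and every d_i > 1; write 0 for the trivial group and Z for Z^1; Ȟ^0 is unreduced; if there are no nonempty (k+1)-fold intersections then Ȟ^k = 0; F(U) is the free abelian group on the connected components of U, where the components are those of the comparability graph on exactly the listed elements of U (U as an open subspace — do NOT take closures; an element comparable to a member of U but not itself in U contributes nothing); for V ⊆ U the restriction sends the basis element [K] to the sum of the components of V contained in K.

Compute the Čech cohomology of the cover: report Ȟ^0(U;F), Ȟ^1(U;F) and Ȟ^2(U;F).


intersection data:
  A1={{a},{a,c},{a,d},{a,f},{a,d,f}} A2={{d},{e},{a,d},{b,e},{c,d},{c,e},{d,f},{a,d,f},{b,c,e},{c,d,f}} A3={{b},{c},{f},{a,c},{a,f},{b,c},{b,e},{c,d},{c,e},{c,f},{d,f},{a,d,f},{b,c,e},{c,d,f}}
  A12={{a,d},{a,d,f}} A13={{a,c},{a,f},{a,d,f}} A23={{b,e},{c,d},{c,e},{d,f},{a,d,f},{b,c,e},{c,d,f}}
  A123={{a,d,f}}
components per intersection:
  A1: {{a},{a,c},{a,d},{a,f},{a,d,f}}
  A2: {{d},{a,d},{c,d},{d,f},{a,d,f},{c,d,f}} {{e},{b,e},{c,e},{b,c,e}}
  A3: {{b},{c},{f},{a,c},{a,f},{b,c},{b,e},{c,d},{c,e},{c,f},{d,f},{a,d,f},{b,c,e},{c,d,f}}
  A12: {{a,d},{a,d,f}}
  A13: {{a,c}} {{a,f},{a,d,f}}
  A23: {{b,e},{c,e},{b,c,e}} {{c,d},{d,f},{a,d,f},{c,d,f}}
  A123: {{a,d,f}}
C dims 4,5,1; δ0: rk 3, SNF 1^3; δ1: rk 1, SNF 1^1
Ȟ^0 = (4 − 3) − 0 = 1, so Ȟ^0 ≅ Z
Ȟ^1 = (5 − 1) − 3 = 1, so Ȟ^1 ≅ Z
Ȟ^2 = (1 − 0) − 1 = 0, so Ȟ^2 ≅ 0

Ȟ^0 ≅ Z; Ȟ^1 ≅ Z; Ȟ^2 ≅ 0


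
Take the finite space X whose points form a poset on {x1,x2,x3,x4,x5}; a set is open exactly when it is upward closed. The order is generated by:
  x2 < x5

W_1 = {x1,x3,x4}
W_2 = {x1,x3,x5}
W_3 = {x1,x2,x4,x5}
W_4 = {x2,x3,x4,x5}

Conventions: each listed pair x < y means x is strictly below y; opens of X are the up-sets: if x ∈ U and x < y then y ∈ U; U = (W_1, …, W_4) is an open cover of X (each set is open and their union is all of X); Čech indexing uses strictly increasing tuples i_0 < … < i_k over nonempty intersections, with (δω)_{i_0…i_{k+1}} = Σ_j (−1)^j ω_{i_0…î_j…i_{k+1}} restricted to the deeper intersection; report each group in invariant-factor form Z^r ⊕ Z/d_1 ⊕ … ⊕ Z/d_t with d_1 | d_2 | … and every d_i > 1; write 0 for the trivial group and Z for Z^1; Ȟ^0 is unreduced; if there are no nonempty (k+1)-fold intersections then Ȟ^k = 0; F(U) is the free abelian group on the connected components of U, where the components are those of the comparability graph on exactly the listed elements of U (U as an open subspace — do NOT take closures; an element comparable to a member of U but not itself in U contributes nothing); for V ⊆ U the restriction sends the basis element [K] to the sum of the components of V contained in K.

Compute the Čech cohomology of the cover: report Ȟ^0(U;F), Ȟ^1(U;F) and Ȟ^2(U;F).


intersection data:
  W12={x1,x3} W13={x1,x4} W14={x3,x4} W23={x1,x5} W24={x3,x5} W34={x2,x4,x5}
  W123={x1} W124={x3} W134={x4} W234={x5}
components per intersection:
  W1: {x1} {x3} {x4}
  W2: {x1} {x3} {x5}
  W3: {x1} {x2,x5} {x4}
  W4: {x2,x5} {x3} {x4}
  W12: {x1} {x3}
  W13: {x1} {x4}
  W14: {x3} {x4}
  W23: {x1} {x5}
  W24: {x3} {x5}
  W34: {x2,x5} {x4}
  W123: {x1}
  W124: {x3}
  W134: {x4}
  W234: {x5}
C dims 12,12,4; δ0: rk 8, SNF 1^8; δ1: rk 4, SNF 1^4
Ȟ^0 = (12 − 8) − 0 = 4, so Ȟ^0 ≅ Z^4
Ȟ^1 = (12 − 4) − 8 = 0, so Ȟ^1 ≅ 0
Ȟ^2 = (4 − 0) − 4 = 0, so Ȟ^2 ≅ 0

Ȟ^0 = Z^4; Ȟ^1 = 0; Ȟ^2 = 0


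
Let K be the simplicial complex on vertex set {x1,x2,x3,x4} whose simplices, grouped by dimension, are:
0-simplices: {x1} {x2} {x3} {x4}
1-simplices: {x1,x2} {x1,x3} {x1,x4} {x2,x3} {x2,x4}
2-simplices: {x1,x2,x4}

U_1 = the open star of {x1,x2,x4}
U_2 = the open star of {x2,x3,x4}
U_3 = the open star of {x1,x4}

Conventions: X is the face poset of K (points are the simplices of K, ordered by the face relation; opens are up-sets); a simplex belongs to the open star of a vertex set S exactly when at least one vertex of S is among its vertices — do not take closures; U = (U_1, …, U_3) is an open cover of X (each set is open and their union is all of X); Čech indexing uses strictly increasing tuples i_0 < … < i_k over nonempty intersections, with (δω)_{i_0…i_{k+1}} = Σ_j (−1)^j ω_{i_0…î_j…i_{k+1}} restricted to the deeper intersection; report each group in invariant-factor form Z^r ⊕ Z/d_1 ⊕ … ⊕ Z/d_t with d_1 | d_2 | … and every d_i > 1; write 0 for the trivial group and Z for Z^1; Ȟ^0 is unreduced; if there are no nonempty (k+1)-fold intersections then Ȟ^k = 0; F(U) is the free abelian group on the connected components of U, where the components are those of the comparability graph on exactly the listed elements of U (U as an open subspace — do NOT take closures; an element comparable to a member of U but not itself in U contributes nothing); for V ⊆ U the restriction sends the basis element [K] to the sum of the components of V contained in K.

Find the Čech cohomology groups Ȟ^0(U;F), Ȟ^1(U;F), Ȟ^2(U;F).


Ȟ^0 = Z,  Ȟ^1 = Z,  Ȟ^2 = 0

nonempty overlaps:
  U1={{x1},{x2},{x4},{x1,x2},{x1,x3},{x1,x4},{x2,x3},{x2,x4},{x1,x2,x4}} U2={{x2},{x3},{x4},{x1,x2},{x1,x3},{x1,x4},{x2,x3},{x2,x4},{x1,x2,x4}} U3={{x1},{x4},{x1,x2},{x1,x3},{x1,x4},{x2,x4},{x1,x2,x4}}
  U12={{x2},{x4},{x1,x2},{x1,x3},{x1,x4},{x2,x3},{x2,x4},{x1,x2,x4}} U13={{x1},{x4},{x1,x2},{x1,x3},{x1,x4},{x2,x4},{x1,x2,x4}} U23={{x4},{x1,x2},{x1,x3},{x1,x4},{x2,x4},{x1,x2,x4}}
  U123={{x4},{x1,x2},{x1,x3},{x1,x4},{x2,x4},{x1,x2,x4}}
components per intersection:
  U1: {{x1},{x2},{x4},{x1,x2},{x1,x3},{x1,x4},{x2,x3},{x2,x4},{x1,x2,x4}}
  U2: {{x2},{x3},{x4},{x1,x2},{x1,x3},{x1,x4},{x2,x3},{x2,x4},{x1,x2,x4}}
  U3: {{x1},{x4},{x1,x2},{x1,x3},{x1,x4},{x2,x4},{x1,x2,x4}}
  U12: {{x2},{x4},{x1,x2},{x1,x4},{x2,x3},{x2,x4},{x1,x2,x4}} {{x1,x3}}
  U13: {{x1},{x4},{x1,x2},{x1,x3},{x1,x4},{x2,x4},{x1,x2,x4}}
  U23: {{x4},{x1,x2},{x1,x4},{x2,x4},{x1,x2,x4}} {{x1,x3}}
  U123: {{x4},{x1,x2},{x1,x4},{x2,x4},{x1,x2,x4}} {{x1,x3}}
C dims 3,5,2; δ0: rk 2, SNF 1^2; δ1: rk 2, SNF 1^2
degree 0: 3−2−0 = 1 → Ȟ^0 ≅ Z
degree 1: 5−2−2 = 1 → Ȟ^1 ≅ Z
degree 2: 2−0−2 = 0 → Ȟ^2 ≅ 0


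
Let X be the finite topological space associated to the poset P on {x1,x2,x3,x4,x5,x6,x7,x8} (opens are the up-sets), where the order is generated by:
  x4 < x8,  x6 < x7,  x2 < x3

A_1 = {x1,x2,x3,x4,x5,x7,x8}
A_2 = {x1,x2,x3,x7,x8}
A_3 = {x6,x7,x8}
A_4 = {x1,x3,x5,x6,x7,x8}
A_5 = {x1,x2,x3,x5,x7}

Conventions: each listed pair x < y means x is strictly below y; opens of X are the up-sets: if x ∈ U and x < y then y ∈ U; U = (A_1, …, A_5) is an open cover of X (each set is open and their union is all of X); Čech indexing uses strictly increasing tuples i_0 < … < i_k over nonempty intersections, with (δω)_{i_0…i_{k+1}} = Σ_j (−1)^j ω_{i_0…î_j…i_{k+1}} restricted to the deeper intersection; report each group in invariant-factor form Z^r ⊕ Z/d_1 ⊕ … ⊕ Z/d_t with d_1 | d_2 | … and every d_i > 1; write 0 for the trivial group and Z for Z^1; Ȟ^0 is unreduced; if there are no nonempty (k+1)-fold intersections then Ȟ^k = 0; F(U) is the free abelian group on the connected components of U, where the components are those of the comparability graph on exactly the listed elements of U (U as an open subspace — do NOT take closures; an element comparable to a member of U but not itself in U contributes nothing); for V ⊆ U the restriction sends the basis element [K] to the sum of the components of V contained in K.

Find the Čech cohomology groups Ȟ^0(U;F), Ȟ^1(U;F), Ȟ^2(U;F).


intersection data:
  A12={x1,x2,x3,x7,x8} A13={x7,x8} A14={x1,x3,x5,x7,x8} A15={x1,x2,x3,x5,x7} A23={x7,x8} A24={x1,x3,x7,x8} A25={x1,x2,x3,x7} A34={x6,x7,x8} A35={x7} A45={x1,x3,x5,x7}
  A123={x7,x8} A124={x1,x3,x7,x8} A125={x1,x2,x3,x7} A134={x7,x8} A135={x7} A145={x1,x3,x5,x7} A234={x7,x8} A235={x7} A245={x1,x3,x7} A345={x7}
  A1234={x7,x8} A1235={x7} A1245={x1,x3,x7} A1345={x7} A2345={x7}
  A12345={x7}
components per intersection:
  A1: {x1} {x2,x3} {x4,x8} {x5} {x7}
  A2: {x1} {x2,x3} {x7} {x8}
  A3: {x6,x7} {x8}
  A4: {x1} {x3} {x5} {x6,x7} {x8}
  A5: {x1} {x2,x3} {x5} {x7}
  A12: {x1} {x2,x3} {x7} {x8}
  A13: {x7} {x8}
  A14: {x1} {x3} {x5} {x7} {x8}
  A15: {x1} {x2,x3} {x5} {x7}
  A23: {x7} {x8}
  A24: {x1} {x3} {x7} {x8}
  A25: {x1} {x2,x3} {x7}
  A34: {x6,x7} {x8}
  A35: {x7}
  A45: {x1} {x3} {x5} {x7}
  A123: {x7} {x8}
  A124: {x1} {x3} {x7} {x8}
  A125: {x1} {x2,x3} {x7}
  A134: {x7} {x8}
  A135: {x7}
  A145: {x1} {x3} {x5} {x7}
  A234: {x7} {x8}
  A235: {x7}
  A245: {x1} {x3} {x7}
  A345: {x7}
  A1234: {x7} {x8}
  A1235: {x7}
  A1245: {x1} {x3} {x7}
  A1345: {x7}
  A2345: {x7}
  A12345: {x7}
C dims 20,31,23,8; δ0: rk 15, SNF 1^15; δ1: rk 16, SNF 1^16; δ2: rk 7, SNF 1^7
Ȟ^0 = (20 − 15) − 0 = 5, so Ȟ^0 ≅ Z^5
Ȟ^1 = (31 − 16) − 15 = 0, so Ȟ^1 ≅ 0
Ȟ^2 = (23 − 7) − 16 = 0, so Ȟ^2 ≅ 0

Ȟ^0(U;F) ≅ Z^5; Ȟ^1(U;F) ≅ 0; Ȟ^2(U;F) ≅ 0


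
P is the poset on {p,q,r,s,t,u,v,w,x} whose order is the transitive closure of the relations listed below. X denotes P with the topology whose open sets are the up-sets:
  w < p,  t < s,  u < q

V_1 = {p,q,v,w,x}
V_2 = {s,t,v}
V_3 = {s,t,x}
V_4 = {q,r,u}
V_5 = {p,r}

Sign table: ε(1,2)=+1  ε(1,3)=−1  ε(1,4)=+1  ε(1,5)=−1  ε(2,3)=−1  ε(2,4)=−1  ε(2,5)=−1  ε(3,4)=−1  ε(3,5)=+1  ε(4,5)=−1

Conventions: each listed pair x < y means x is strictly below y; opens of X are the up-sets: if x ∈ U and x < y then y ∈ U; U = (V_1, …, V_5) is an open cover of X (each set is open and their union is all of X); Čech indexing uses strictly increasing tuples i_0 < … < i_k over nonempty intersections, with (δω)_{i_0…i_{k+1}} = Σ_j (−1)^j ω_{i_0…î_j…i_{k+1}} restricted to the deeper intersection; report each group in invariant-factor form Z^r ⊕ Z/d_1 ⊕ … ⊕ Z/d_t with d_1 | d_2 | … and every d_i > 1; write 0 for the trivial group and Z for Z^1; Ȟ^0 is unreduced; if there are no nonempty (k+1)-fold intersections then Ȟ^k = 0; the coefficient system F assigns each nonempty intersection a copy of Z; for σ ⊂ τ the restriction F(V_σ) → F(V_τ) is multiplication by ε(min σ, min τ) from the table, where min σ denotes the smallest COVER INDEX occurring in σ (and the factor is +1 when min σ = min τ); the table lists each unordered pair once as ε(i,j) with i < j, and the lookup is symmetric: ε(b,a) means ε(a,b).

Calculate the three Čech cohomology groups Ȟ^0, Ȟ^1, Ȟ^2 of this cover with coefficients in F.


Ȟ^0(U;F) ≅ Z,  Ȟ^1(U;F) ≅ Z^2,  Ȟ^2(U;F) ≅ 0

nerve simplices:
  V12={v} V13={x} V14={q} V15={p} V23={s,t} V45={r}
C dims 5,6; δ0: rk 4, SNF 1^4
degree 0: 5−4−0 = 1 → Ȟ^0 ≅ Z
degree 1: 6−0−4 = 2 → Ȟ^1 ≅ Z^2
degree 2: 0−0−0 = 0 → Ȟ^2 ≅ 0


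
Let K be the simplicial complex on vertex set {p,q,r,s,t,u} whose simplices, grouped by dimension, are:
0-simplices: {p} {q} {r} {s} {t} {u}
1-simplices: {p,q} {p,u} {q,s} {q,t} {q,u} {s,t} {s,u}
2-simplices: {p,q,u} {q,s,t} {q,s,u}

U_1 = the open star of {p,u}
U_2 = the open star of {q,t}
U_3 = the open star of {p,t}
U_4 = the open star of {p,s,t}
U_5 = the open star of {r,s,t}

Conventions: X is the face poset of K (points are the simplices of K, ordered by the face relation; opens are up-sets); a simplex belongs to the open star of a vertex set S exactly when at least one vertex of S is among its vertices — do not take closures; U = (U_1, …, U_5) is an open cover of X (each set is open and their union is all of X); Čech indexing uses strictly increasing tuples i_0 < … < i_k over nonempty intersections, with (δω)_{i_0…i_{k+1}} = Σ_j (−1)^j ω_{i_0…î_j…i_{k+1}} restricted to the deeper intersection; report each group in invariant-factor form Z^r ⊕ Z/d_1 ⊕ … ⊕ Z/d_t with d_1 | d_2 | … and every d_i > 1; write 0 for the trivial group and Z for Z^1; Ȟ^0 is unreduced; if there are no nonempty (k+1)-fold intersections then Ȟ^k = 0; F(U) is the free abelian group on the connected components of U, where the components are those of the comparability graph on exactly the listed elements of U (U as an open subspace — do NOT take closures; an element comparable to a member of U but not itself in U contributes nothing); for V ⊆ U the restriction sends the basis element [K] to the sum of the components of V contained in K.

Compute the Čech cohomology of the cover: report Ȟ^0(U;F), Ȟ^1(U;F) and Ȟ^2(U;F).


Ȟ^0(U;F) ≅ Z^2,  Ȟ^1(U;F) ≅ 0,  Ȟ^2(U;F) ≅ 0

cover nerve:
  U1={{p},{u},{p,q},{p,u},{q,u},{s,u},{p,q,u},{q,s,u}} U2={{q},{t},{p,q},{q,s},{q,t},{q,u},{s,t},{p,q,u},{q,s,t},{q,s,u}} U3={{p},{t},{p,q},{p,u},{q,t},{s,t},{p,q,u},{q,s,t}} U4={{p},{s},{t},{p,q},{p,u},{q,s},{q,t},{s,t},{s,u},{p,q,u},{q,s,t},{q,s,u}} U5={{r},{s},{t},{q,s},{q,t},{s,t},{s,u},{q,s,t},{q,s,u}}
  U12={{p,q},{q,u},{p,q,u},{q,s,u}} U13={{p},{p,q},{p,u},{p,q,u}} U14={{p},{p,q},{p,u},{s,u},{p,q,u},{q,s,u}} U15={{s,u},{q,s,u}} U23={{t},{p,q},{q,t},{s,t},{p,q,u},{q,s,t}} U24={{t},{p,q},{q,s},{q,t},{s,t},{p,q,u},{q,s,t},{q,s,u}} U25={{t},{q,s},{q,t},{s,t},{q,s,t},{q,s,u}} U34={{p},{t},{p,q},{p,u},{q,t},{s,t},{p,q,u},{q,s,t}} U35={{t},{q,t},{s,t},{q,s,t}} U45={{s},{t},{q,s},{q,t},{s,t},{s,u},{q,s,t},{q,s,u}}
  U123={{p,q},{p,q,u}} U124={{p,q},{p,q,u},{q,s,u}} U125={{q,s,u}} U134={{p},{p,q},{p,u},{p,q,u}} U145={{s,u},{q,s,u}} U234={{t},{p,q},{q,t},{s,t},{p,q,u},{q,s,t}} U235={{t},{q,t},{s,t},{q,s,t}} U245={{t},{q,s},{q,t},{s,t},{q,s,t},{q,s,u}} U345={{t},{q,t},{s,t},{q,s,t}}
  U1234={{p,q},{p,q,u}} U1245={{q,s,u}} U2345={{t},{q,t},{s,t},{q,s,t}}
components per intersection:
  U1: {{p},{u},{p,q},{p,u},{q,u},{s,u},{p,q,u},{q,s,u}}
  U2: {{q},{t},{p,q},{q,s},{q,t},{q,u},{s,t},{p,q,u},{q,s,t},{q,s,u}}
  U3: {{p},{p,q},{p,u},{p,q,u}} {{t},{q,t},{s,t},{q,s,t}}
  U4: {{p},{p,q},{p,u},{p,q,u}} {{s},{t},{q,s},{q,t},{s,t},{s,u},{q,s,t},{q,s,u}}
  U5: {{r}} {{s},{t},{q,s},{q,t},{s,t},{s,u},{q,s,t},{q,s,u}}
  U12: {{p,q},{q,u},{p,q,u},{q,s,u}}
  U13: {{p},{p,q},{p,u},{p,q,u}}
  U14: {{p},{p,q},{p,u},{p,q,u}} {{s,u},{q,s,u}}
  U15: {{s,u},{q,s,u}}
  U23: {{t},{q,t},{s,t},{q,s,t}} {{p,q},{p,q,u}}
  U24: {{t},{q,s},{q,t},{s,t},{q,s,t},{q,s,u}} {{p,q},{p,q,u}}
  U25: {{t},{q,s},{q,t},{s,t},{q,s,t},{q,s,u}}
  U34: {{p},{p,q},{p,u},{p,q,u}} {{t},{q,t},{s,t},{q,s,t}}
  U35: {{t},{q,t},{s,t},{q,s,t}}
  U45: {{s},{t},{q,s},{q,t},{s,t},{s,u},{q,s,t},{q,s,u}}
  U123: {{p,q},{p,q,u}}
  U124: {{p,q},{p,q,u}} {{q,s,u}}
  U125: {{q,s,u}}
  U134: {{p},{p,q},{p,u},{p,q,u}}
  U145: {{s,u},{q,s,u}}
  U234: {{t},{q,t},{s,t},{q,s,t}} {{p,q},{p,q,u}}
  U235: {{t},{q,t},{s,t},{q,s,t}}
  U245: {{t},{q,s},{q,t},{s,t},{q,s,t},{q,s,u}}
  U345: {{t},{q,t},{s,t},{q,s,t}}
  U1234: {{p,q},{p,q,u}}
  U1245: {{q,s,u}}
  U2345: {{t},{q,t},{s,t},{q,s,t}}
C dims 8,14,11,3; δ0: rk 6, SNF 1^6; δ1: rk 8, SNF 1^8; δ2: rk 3, SNF 1^3
Ȟ^0: (8−6)−0=2 ⇒ Z^2
Ȟ^1: (14−8)−6=0 ⇒ 0
Ȟ^2: (11−3)−8=0 ⇒ 0


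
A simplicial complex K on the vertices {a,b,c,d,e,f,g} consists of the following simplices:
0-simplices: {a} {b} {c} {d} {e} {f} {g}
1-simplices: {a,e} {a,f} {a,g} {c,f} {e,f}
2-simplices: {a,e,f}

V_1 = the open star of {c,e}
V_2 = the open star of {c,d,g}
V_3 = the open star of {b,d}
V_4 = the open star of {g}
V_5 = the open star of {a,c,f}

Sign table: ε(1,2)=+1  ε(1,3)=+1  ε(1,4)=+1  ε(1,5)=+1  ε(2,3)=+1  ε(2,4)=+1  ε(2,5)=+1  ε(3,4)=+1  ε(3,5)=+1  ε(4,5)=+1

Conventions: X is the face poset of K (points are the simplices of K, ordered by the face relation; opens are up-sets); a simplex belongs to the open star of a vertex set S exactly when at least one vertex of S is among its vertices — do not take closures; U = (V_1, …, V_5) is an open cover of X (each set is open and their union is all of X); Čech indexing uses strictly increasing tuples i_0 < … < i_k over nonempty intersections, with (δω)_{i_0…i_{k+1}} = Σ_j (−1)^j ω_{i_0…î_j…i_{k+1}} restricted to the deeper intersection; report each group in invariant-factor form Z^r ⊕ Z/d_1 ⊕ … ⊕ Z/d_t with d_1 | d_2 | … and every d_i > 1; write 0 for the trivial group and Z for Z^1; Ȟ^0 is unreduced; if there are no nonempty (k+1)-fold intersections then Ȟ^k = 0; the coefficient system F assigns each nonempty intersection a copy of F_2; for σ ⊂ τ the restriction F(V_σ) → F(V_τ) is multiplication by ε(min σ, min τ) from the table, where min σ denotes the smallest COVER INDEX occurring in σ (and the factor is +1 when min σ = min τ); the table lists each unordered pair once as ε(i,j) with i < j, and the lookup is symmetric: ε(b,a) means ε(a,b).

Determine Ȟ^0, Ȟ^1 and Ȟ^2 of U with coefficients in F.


Ȟ^0 ≅ Z/2, Ȟ^1 ≅ 0 and Ȟ^2 ≅ 0

cover nerve:
  V1={{c},{e},{a,e},{c,f},{e,f},{a,e,f}} V2={{c},{d},{g},{a,g},{c,f}} V3={{b},{d}} V4={{g},{a,g}} V5={{a},{c},{f},{a,e},{a,f},{a,g},{c,f},{e,f},{a,e,f}}
  V12={{c},{c,f}} V15={{c},{a,e},{c,f},{e,f},{a,e,f}} V23={{d}} V24={{g},{a,g}} V25={{c},{a,g},{c,f}} V45={{a,g}}
  V125={{c},{c,f}} V245={{a,g}}
C dims 5,6,2; δ0: rk_F2 4; δ1: rk_F2 2
Ȟ^0: (5−4)−0=1 ⇒ Z/2
Ȟ^1: (6−2)−4=0 ⇒ 0
Ȟ^2: (2−0)−2=0 ⇒ 0
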